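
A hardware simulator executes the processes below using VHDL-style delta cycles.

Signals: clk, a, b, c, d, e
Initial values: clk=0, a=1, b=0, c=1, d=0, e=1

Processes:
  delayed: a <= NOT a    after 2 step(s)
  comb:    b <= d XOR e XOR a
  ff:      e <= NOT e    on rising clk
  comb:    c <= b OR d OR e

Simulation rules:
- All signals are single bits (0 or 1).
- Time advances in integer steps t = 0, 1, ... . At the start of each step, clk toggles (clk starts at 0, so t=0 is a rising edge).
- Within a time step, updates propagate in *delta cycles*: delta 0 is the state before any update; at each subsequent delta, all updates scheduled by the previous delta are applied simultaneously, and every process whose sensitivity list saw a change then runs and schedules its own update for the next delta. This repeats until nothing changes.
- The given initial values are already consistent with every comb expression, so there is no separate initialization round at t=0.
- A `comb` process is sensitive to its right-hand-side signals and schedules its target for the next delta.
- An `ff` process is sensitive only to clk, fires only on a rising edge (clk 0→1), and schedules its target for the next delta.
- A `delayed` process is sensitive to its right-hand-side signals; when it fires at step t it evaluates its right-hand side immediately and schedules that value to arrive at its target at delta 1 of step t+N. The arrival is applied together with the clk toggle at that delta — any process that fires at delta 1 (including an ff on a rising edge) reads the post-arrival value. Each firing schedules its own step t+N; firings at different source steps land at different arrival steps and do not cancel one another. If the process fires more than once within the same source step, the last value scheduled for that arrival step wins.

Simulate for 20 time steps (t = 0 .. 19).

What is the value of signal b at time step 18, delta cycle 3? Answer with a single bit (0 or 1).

0

t=0 Δ0: b=0 a=1 c=1 d=0 e=1 clk=0
  Δ1: clk:0→1
  Δ2: e:1→0
  Δ3: b:0→1, c:1→0
  Δ4: c:0→1
  (4Δ to stable)
t=1 Δ0: b=1 a=1 c=1 d=0 e=0 clk=1
  Δ1: clk:1→0
  (1Δ to stable)
t=2 Δ0: b=1 a=1 c=1 d=0 e=0 clk=0
  Δ1: clk:0→1
  Δ2: e:0→1
  Δ3: b:1→0
  (3Δ to stable)
t=3 Δ0: b=0 a=1 c=1 d=0 e=1 clk=1
  Δ1: clk:1→0
  (1Δ to stable)
t=4 Δ0: b=0 a=1 c=1 d=0 e=1 clk=0
  Δ1: clk:0→1
  Δ2: e:1→0
  Δ3: b:0→1, c:1→0
  Δ4: c:0→1
  (4Δ to stable)
t=5 Δ0: b=1 a=1 c=1 d=0 e=0 clk=1
  Δ1: clk:1→0
  (1Δ to stable)
t=6 Δ0: b=1 a=1 c=1 d=0 e=0 clk=0
  Δ1: clk:0→1
  Δ2: e:0→1
  Δ3: b:1→0
  (3Δ to stable)
t=7 Δ0: b=0 a=1 c=1 d=0 e=1 clk=1
  Δ1: clk:1→0
  (1Δ to stable)
t=8 Δ0: b=0 a=1 c=1 d=0 e=1 clk=0
  Δ1: clk:0→1
  Δ2: e:1→0
  Δ3: b:0→1, c:1→0
  Δ4: c:0→1
  (4Δ to stable)
t=9 Δ0: b=1 a=1 c=1 d=0 e=0 clk=1
  Δ1: clk:1→0
  (1Δ to stable)
t=10 Δ0: b=1 a=1 c=1 d=0 e=0 clk=0
  Δ1: clk:0→1
  Δ2: e:0→1
  Δ3: b:1→0
  (3Δ to stable)
t=11 Δ0: b=0 a=1 c=1 d=0 e=1 clk=1
  Δ1: clk:1→0
  (1Δ to stable)
t=12 Δ0: b=0 a=1 c=1 d=0 e=1 clk=0
  Δ1: clk:0→1
  Δ2: e:1→0
  Δ3: b:0→1, c:1→0
  Δ4: c:0→1
  (4Δ to stable)
t=13 Δ0: b=1 a=1 c=1 d=0 e=0 clk=1
  Δ1: clk:1→0
  (1Δ to stable)
t=14 Δ0: b=1 a=1 c=1 d=0 e=0 clk=0
  Δ1: clk:0→1
  Δ2: e:0→1
  Δ3: b:1→0
  (3Δ to stable)
t=15 Δ0: b=0 a=1 c=1 d=0 e=1 clk=1
  Δ1: clk:1→0
  (1Δ to stable)
t=16 Δ0: b=0 a=1 c=1 d=0 e=1 clk=0
  Δ1: clk:0→1
  Δ2: e:1→0
  Δ3: b:0→1, c:1→0
  Δ4: c:0→1
  (4Δ to stable)
t=17 Δ0: b=1 a=1 c=1 d=0 e=0 clk=1
  Δ1: clk:1→0
  (1Δ to stable)
t=18 Δ0: b=1 a=1 c=1 d=0 e=0 clk=0
  Δ1: clk:0→1
  Δ2: e:0→1
  Δ3: b:1→0
  (3Δ to stable)
t=19 Δ0: b=0 a=1 c=1 d=0 e=1 clk=1
  Δ1: clk:1→0
  (1Δ to stable)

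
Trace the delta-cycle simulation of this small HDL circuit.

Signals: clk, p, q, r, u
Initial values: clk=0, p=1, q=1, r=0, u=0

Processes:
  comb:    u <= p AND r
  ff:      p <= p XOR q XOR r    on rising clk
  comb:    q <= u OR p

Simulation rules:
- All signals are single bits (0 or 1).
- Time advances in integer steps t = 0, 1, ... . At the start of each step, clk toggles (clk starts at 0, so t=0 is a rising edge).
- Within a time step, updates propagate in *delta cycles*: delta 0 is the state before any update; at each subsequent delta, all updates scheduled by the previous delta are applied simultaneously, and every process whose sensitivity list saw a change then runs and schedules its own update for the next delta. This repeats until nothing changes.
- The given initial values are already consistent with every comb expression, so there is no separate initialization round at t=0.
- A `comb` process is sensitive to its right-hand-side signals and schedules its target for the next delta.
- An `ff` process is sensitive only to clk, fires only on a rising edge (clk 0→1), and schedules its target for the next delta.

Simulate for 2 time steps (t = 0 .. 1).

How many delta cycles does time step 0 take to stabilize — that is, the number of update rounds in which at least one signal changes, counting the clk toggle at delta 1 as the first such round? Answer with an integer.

3

t0.Δ0 u=0 clk=0 q=1 p=1 r=0
t0.Δ1 u=0 clk=1 q=1 p=1 r=0
t0.Δ2 u=0 clk=1 q=1 p=0 r=0
t0.Δ3 u=0 clk=1 q=0 p=0 r=0
t1.Δ0 u=0 clk=1 q=0 p=0 r=0
t1.Δ1 u=0 clk=0 q=0 p=0 r=0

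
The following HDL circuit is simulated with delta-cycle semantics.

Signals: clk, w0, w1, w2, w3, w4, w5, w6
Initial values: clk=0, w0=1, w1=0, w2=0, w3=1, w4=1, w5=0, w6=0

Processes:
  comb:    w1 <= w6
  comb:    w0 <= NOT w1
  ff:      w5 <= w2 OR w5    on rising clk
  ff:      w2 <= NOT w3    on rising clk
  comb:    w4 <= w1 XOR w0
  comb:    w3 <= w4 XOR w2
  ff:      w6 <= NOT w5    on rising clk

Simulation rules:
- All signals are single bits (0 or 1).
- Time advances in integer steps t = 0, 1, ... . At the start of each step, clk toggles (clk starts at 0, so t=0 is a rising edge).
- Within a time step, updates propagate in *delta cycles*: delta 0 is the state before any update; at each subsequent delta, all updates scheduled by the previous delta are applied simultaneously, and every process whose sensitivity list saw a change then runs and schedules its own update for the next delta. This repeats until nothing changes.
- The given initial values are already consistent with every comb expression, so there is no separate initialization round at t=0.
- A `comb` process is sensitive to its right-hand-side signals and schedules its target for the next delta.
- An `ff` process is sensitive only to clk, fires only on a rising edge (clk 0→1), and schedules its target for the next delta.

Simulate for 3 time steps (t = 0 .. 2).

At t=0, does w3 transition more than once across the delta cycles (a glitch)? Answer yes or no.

yes

t0.Δ0 w6=0 w5=0 w0=1 w3=1 w1=0 w4=1 w2=0 clk=0
t0.Δ1 w6=0 w5=0 w0=1 w3=1 w1=0 w4=1 w2=0 clk=1
t0.Δ2 w6=1 w5=0 w0=1 w3=1 w1=0 w4=1 w2=0 clk=1
t0.Δ3 w6=1 w5=0 w0=1 w3=1 w1=1 w4=1 w2=0 clk=1
t0.Δ4 w6=1 w5=0 w0=0 w3=1 w1=1 w4=0 w2=0 clk=1
t0.Δ5 w6=1 w5=0 w0=0 w3=0 w1=1 w4=1 w2=0 clk=1
t0.Δ6 w6=1 w5=0 w0=0 w3=1 w1=1 w4=1 w2=0 clk=1
t1.Δ0 w6=1 w5=0 w0=0 w3=1 w1=1 w4=1 w2=0 clk=1
t1.Δ1 w6=1 w5=0 w0=0 w3=1 w1=1 w4=1 w2=0 clk=0
t2.Δ0 w6=1 w5=0 w0=0 w3=1 w1=1 w4=1 w2=0 clk=0
t2.Δ1 w6=1 w5=0 w0=0 w3=1 w1=1 w4=1 w2=0 clk=1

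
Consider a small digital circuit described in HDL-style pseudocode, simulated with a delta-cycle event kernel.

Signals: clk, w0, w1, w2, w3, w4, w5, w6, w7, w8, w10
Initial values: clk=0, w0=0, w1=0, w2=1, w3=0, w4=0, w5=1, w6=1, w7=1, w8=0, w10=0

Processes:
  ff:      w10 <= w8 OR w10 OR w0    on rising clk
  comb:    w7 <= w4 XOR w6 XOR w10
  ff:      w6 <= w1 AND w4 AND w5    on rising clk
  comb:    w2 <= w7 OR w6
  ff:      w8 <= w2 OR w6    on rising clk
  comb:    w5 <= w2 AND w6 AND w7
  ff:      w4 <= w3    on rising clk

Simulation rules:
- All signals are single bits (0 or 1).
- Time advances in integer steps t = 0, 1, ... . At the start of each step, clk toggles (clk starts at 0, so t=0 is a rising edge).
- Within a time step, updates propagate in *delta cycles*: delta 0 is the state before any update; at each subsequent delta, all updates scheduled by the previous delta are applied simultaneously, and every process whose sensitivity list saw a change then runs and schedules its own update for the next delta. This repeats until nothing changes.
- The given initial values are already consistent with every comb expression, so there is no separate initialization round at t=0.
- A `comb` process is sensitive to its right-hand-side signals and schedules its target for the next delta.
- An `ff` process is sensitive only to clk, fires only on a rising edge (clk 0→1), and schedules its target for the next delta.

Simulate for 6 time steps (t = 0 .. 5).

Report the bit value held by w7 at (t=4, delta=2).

1

t=0 Δ0: w0=0 w4=0 w7=1 w6=1 w8=0 w10=0 w3=0 w1=0 w2=1 w5=1 clk=0
  Δ1: clk:0→1
  Δ2: w6:1→0, w8:0→1
  Δ3: w7:1→0, w5:1→0
  Δ4: w2:1→0
  (4Δ to stable)
t=1 Δ0: w0=0 w4=0 w7=0 w6=0 w8=1 w10=0 w3=0 w1=0 w2=0 w5=0 clk=1
  Δ1: clk:1→0
  (1Δ to stable)
t=2 Δ0: w0=0 w4=0 w7=0 w6=0 w8=1 w10=0 w3=0 w1=0 w2=0 w5=0 clk=0
  Δ1: clk:0→1
  Δ2: w8:1→0, w10:0→1
  Δ3: w7:0→1
  Δ4: w2:0→1
  (4Δ to stable)
t=3 Δ0: w0=0 w4=0 w7=1 w6=0 w8=0 w10=1 w3=0 w1=0 w2=1 w5=0 clk=1
  Δ1: clk:1→0
  (1Δ to stable)
t=4 Δ0: w0=0 w4=0 w7=1 w6=0 w8=0 w10=1 w3=0 w1=0 w2=1 w5=0 clk=0
  Δ1: clk:0→1
  Δ2: w8:0→1
  (2Δ to stable)
t=5 Δ0: w0=0 w4=0 w7=1 w6=0 w8=1 w10=1 w3=0 w1=0 w2=1 w5=0 clk=1
  Δ1: clk:1→0
  (1Δ to stable)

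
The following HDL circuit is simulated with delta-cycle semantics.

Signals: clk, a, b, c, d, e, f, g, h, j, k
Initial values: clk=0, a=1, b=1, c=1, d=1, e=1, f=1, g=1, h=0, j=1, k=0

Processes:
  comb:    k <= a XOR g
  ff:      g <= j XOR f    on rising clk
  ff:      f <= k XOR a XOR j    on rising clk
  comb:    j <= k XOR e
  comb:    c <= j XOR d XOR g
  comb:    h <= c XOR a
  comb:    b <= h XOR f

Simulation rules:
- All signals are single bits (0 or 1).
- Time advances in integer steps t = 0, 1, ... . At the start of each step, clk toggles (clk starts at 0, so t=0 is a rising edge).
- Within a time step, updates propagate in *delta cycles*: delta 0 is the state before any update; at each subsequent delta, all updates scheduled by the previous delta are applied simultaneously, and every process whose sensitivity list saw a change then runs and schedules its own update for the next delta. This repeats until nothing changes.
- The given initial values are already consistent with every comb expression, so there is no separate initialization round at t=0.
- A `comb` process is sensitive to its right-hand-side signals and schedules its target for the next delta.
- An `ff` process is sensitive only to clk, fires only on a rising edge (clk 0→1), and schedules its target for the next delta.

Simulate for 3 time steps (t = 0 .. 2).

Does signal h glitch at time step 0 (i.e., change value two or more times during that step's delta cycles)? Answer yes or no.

[bits: j,f,g,h,d,a,c,b,clk,k,e]
t=0: Δ0=11101111001 Δ1=11101111101 Δ2=10001111101 Δ3=10001100111 Δ4=00011100111 Δ5=00011111111 Δ6=00001111111 Δ7=00001110111 | 7Δ
t=1: Δ0=00001110111 Δ1=00001110011 | 1Δ
t=2: Δ0=00001110011 Δ1=00001110111 | 1Δ

yes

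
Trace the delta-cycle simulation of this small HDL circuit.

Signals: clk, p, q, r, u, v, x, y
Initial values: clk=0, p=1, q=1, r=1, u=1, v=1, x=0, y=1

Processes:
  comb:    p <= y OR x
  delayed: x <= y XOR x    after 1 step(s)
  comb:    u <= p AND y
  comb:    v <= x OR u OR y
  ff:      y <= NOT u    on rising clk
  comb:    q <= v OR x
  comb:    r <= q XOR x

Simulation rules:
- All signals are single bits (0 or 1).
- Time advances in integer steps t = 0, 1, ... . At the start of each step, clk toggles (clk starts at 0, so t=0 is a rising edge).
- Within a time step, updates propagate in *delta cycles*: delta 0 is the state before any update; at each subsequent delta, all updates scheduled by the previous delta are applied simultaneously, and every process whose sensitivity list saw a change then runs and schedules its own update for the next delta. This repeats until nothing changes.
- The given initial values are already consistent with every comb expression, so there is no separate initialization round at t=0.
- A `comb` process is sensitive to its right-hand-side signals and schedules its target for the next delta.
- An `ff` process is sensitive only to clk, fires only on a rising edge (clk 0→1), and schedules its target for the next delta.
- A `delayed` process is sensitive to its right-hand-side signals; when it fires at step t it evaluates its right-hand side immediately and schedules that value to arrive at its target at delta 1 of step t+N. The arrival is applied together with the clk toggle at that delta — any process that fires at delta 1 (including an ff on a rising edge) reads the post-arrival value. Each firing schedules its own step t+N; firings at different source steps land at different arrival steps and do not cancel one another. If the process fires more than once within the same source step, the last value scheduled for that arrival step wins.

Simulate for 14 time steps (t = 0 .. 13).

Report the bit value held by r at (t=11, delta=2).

[bits: u,x,q,y,v,clk,p,r]
t=0: Δ0=10111011 Δ1=10111111 Δ2=10101111 Δ3=00101101 Δ4=00100101 Δ5=00000101 Δ6=00000100 | 6Δ
t=1: Δ0=00000100 Δ1=00000000 | 1Δ
t=2: Δ0=00000000 Δ1=00000100 Δ2=00010100 Δ3=00011110 Δ4=10111110 Δ5=10111111 | 5Δ
t=3: Δ0=10111111 Δ1=11111011 Δ2=11111010 | 2Δ
t=4: Δ0=11111010 Δ1=10111110 Δ2=10101111 Δ3=00101101 Δ4=00100101 Δ5=00000101 Δ6=00000100 | 6Δ
t=5: Δ0=00000100 Δ1=00000000 | 1Δ
t=6: Δ0=00000000 Δ1=00000100 Δ2=00010100 Δ3=00011110 Δ4=10111110 Δ5=10111111 | 5Δ
t=7: Δ0=10111111 Δ1=11111011 Δ2=11111010 | 2Δ
t=8: Δ0=11111010 Δ1=10111110 Δ2=10101111 Δ3=00101101 Δ4=00100101 Δ5=00000101 Δ6=00000100 | 6Δ
t=9: Δ0=00000100 Δ1=00000000 | 1Δ
t=10: Δ0=00000000 Δ1=00000100 Δ2=00010100 Δ3=00011110 Δ4=10111110 Δ5=10111111 | 5Δ
t=11: Δ0=10111111 Δ1=11111011 Δ2=11111010 | 2Δ
t=12: Δ0=11111010 Δ1=10111110 Δ2=10101111 Δ3=00101101 Δ4=00100101 Δ5=00000101 Δ6=00000100 | 6Δ
t=13: Δ0=00000100 Δ1=00000000 | 1Δ

0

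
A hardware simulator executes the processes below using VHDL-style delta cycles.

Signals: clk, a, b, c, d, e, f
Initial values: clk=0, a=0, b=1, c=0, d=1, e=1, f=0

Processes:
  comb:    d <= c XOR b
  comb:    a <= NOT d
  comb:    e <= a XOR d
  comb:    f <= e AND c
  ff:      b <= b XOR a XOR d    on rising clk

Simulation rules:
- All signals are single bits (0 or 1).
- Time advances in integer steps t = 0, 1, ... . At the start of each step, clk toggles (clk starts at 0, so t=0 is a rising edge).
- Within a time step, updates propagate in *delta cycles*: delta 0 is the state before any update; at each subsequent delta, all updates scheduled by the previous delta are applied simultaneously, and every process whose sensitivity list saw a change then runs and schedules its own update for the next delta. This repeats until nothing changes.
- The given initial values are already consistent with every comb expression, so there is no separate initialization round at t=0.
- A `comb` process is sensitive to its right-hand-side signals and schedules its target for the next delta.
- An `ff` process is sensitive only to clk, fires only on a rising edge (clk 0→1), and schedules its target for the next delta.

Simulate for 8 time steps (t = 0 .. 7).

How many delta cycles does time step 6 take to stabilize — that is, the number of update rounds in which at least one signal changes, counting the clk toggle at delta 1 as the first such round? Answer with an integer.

5

t=0 Δ0: clk=0 c=0 a=0 e=1 d=1 f=0 b=1
  Δ1: clk:0→1
  Δ2: b:1→0
  Δ3: d:1→0
  Δ4: a:0→1, e:1→0
  Δ5: e:0→1
  (5Δ to stable)
t=1 Δ0: clk=1 c=0 a=1 e=1 d=0 f=0 b=0
  Δ1: clk:1→0
  (1Δ to stable)
t=2 Δ0: clk=0 c=0 a=1 e=1 d=0 f=0 b=0
  Δ1: clk:0→1
  Δ2: b:0→1
  Δ3: d:0→1
  Δ4: a:1→0, e:1→0
  Δ5: e:0→1
  (5Δ to stable)
t=3 Δ0: clk=1 c=0 a=0 e=1 d=1 f=0 b=1
  Δ1: clk:1→0
  (1Δ to stable)
t=4 Δ0: clk=0 c=0 a=0 e=1 d=1 f=0 b=1
  Δ1: clk:0→1
  Δ2: b:1→0
  Δ3: d:1→0
  Δ4: a:0→1, e:1→0
  Δ5: e:0→1
  (5Δ to stable)
t=5 Δ0: clk=1 c=0 a=1 e=1 d=0 f=0 b=0
  Δ1: clk:1→0
  (1Δ to stable)
t=6 Δ0: clk=0 c=0 a=1 e=1 d=0 f=0 b=0
  Δ1: clk:0→1
  Δ2: b:0→1
  Δ3: d:0→1
  Δ4: a:1→0, e:1→0
  Δ5: e:0→1
  (5Δ to stable)
t=7 Δ0: clk=1 c=0 a=0 e=1 d=1 f=0 b=1
  Δ1: clk:1→0
  (1Δ to stable)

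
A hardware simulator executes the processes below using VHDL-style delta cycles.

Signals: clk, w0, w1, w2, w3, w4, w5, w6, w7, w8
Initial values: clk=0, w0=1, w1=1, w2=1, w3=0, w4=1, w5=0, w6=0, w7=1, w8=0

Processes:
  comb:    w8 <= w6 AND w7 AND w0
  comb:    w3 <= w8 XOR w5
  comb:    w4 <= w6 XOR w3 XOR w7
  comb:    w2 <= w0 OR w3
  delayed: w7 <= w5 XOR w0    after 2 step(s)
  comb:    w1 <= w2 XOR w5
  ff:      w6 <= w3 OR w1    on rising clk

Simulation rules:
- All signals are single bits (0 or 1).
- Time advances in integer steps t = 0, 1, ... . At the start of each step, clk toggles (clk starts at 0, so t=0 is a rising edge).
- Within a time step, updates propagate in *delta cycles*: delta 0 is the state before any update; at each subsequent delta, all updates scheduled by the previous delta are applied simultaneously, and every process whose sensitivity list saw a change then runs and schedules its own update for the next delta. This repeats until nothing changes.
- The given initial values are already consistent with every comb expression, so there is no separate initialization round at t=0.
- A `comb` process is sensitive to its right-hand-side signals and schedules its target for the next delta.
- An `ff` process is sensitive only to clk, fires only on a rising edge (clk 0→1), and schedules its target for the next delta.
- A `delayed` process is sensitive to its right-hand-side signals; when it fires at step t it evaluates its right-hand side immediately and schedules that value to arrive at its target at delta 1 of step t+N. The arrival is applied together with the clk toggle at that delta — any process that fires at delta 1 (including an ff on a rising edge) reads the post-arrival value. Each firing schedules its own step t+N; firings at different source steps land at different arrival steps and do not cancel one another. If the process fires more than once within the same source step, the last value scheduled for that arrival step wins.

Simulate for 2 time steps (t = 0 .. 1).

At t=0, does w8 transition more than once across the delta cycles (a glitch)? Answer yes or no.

no

t=0 Δ0: clk=0 w6=0 w7=1 w5=0 w2=1 w4=1 w8=0 w0=1 w1=1 w3=0
  Δ1: clk:0→1
  Δ2: w6:0→1
  Δ3: w4:1→0, w8:0→1
  Δ4: w3:0→1
  Δ5: w4:0→1
  (5Δ to stable)
t=1 Δ0: clk=1 w6=1 w7=1 w5=0 w2=1 w4=1 w8=1 w0=1 w1=1 w3=1
  Δ1: clk:1→0
  (1Δ to stable)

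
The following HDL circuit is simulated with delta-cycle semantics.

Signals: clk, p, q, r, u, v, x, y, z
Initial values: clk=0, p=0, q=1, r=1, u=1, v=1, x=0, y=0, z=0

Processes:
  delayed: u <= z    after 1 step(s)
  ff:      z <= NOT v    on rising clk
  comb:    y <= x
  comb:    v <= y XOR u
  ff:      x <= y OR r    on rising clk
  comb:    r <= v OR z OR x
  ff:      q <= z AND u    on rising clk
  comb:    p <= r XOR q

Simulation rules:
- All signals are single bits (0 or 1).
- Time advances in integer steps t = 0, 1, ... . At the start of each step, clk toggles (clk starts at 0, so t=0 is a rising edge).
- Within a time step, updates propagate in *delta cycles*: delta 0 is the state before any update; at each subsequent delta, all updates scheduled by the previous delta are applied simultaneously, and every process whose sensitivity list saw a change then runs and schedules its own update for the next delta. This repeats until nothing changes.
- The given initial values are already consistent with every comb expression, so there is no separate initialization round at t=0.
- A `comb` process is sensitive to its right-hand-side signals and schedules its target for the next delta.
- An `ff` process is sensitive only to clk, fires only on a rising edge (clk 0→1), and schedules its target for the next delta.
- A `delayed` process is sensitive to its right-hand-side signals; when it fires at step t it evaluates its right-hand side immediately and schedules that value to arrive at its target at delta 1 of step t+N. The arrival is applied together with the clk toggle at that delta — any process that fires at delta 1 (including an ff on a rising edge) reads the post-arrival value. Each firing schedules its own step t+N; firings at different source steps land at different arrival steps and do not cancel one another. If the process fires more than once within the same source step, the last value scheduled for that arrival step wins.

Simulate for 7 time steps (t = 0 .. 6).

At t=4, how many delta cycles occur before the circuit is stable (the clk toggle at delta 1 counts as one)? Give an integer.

t=0 Δ0: clk=0 x=0 v=1 r=1 p=0 z=0 y=0 q=1 u=1
  Δ1: clk:0→1
  Δ2: x:0→1, q:1→0
  Δ3: p:0→1, y:0→1
  Δ4: v:1→0
  (4Δ to stable)
t=1 Δ0: clk=1 x=1 v=0 r=1 p=1 z=0 y=1 q=0 u=1
  Δ1: clk:1→0
  (1Δ to stable)
t=2 Δ0: clk=0 x=1 v=0 r=1 p=1 z=0 y=1 q=0 u=1
  Δ1: clk:0→1
  Δ2: z:0→1
  (2Δ to stable)
t=3 Δ0: clk=1 x=1 v=0 r=1 p=1 z=1 y=1 q=0 u=1
  Δ1: clk:1→0
  (1Δ to stable)
t=4 Δ0: clk=0 x=1 v=0 r=1 p=1 z=1 y=1 q=0 u=1
  Δ1: clk:0→1
  Δ2: q:0→1
  Δ3: p:1→0
  (3Δ to stable)
t=5 Δ0: clk=1 x=1 v=0 r=1 p=0 z=1 y=1 q=1 u=1
  Δ1: clk:1→0
  (1Δ to stable)
t=6 Δ0: clk=0 x=1 v=0 r=1 p=0 z=1 y=1 q=1 u=1
  Δ1: clk:0→1
  (1Δ to stable)

3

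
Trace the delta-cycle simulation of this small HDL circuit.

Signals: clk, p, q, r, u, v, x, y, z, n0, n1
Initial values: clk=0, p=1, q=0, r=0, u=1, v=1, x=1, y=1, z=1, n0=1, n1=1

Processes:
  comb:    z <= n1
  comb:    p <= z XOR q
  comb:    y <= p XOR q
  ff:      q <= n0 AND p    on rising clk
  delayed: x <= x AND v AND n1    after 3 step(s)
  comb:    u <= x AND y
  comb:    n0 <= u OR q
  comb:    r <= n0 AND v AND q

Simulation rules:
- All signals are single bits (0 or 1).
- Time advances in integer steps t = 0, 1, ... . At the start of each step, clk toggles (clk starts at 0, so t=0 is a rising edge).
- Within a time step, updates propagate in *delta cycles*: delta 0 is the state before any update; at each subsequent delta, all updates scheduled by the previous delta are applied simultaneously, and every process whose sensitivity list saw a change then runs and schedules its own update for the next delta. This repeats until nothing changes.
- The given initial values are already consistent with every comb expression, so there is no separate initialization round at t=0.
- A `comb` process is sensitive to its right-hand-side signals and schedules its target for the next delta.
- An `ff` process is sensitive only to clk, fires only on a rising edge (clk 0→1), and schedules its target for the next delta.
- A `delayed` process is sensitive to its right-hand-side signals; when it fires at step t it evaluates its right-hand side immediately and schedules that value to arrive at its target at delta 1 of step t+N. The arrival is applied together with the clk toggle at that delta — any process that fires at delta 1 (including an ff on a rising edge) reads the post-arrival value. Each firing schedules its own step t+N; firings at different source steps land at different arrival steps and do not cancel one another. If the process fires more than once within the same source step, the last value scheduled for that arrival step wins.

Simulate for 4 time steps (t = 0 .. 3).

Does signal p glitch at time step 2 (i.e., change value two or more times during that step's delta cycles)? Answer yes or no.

[bits: q,y,x,clk,r,n1,p,v,z,u,n0]
t=0: Δ0=01100111111 Δ1=01110111111 Δ2=11110111111 Δ3=10111101111 Δ4=11111101101 Δ5=11111101111 | 5Δ
t=1: Δ0=11111101111 Δ1=11101101111 | 1Δ
t=2: Δ0=11101101111 Δ1=11111101111 Δ2=01111101111 Δ3=00110111111 Δ4=01110111101 Δ5=01110111110 Δ6=01110111111 | 6Δ
t=3: Δ0=01110111111 Δ1=01100111111 | 1Δ

no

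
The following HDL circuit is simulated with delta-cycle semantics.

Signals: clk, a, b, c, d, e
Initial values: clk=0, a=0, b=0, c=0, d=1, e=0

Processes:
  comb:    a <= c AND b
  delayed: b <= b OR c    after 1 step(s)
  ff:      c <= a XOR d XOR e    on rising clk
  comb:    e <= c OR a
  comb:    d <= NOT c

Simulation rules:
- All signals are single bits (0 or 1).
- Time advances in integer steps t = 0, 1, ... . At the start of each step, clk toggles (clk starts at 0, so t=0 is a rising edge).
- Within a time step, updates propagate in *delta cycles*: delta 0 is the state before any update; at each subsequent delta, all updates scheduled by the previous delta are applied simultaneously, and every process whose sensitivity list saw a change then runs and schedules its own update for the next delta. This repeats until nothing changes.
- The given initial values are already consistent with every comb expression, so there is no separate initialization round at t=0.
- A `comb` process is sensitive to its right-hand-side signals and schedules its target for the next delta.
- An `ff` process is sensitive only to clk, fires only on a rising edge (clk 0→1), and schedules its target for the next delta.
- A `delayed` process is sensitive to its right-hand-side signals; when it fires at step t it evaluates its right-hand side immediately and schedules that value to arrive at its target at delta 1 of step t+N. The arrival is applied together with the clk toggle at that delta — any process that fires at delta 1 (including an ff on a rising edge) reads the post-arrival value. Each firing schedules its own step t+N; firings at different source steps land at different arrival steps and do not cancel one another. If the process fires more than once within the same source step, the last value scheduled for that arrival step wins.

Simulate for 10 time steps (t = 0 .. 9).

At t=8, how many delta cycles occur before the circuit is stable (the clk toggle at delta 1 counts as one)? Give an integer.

3

t=0 Δ0: d=1 a=0 e=0 clk=0 b=0 c=0
  Δ1: clk:0→1
  Δ2: c:0→1
  Δ3: d:1→0, e:0→1
  (3Δ to stable)
t=1 Δ0: d=0 a=0 e=1 clk=1 b=0 c=1
  Δ1: clk:1→0, b:0→1
  Δ2: a:0→1
  (2Δ to stable)
t=2 Δ0: d=0 a=1 e=1 clk=0 b=1 c=1
  Δ1: clk:0→1
  Δ2: c:1→0
  Δ3: d:0→1, a:1→0
  Δ4: e:1→0
  (4Δ to stable)
t=3 Δ0: d=1 a=0 e=0 clk=1 b=1 c=0
  Δ1: clk:1→0
  (1Δ to stable)
t=4 Δ0: d=1 a=0 e=0 clk=0 b=1 c=0
  Δ1: clk:0→1
  Δ2: c:0→1
  Δ3: d:1→0, a:0→1, e:0→1
  (3Δ to stable)
t=5 Δ0: d=0 a=1 e=1 clk=1 b=1 c=1
  Δ1: clk:1→0
  (1Δ to stable)
t=6 Δ0: d=0 a=1 e=1 clk=0 b=1 c=1
  Δ1: clk:0→1
  Δ2: c:1→0
  Δ3: d:0→1, a:1→0
  Δ4: e:1→0
  (4Δ to stable)
t=7 Δ0: d=1 a=0 e=0 clk=1 b=1 c=0
  Δ1: clk:1→0
  (1Δ to stable)
t=8 Δ0: d=1 a=0 e=0 clk=0 b=1 c=0
  Δ1: clk:0→1
  Δ2: c:0→1
  Δ3: d:1→0, a:0→1, e:0→1
  (3Δ to stable)
t=9 Δ0: d=0 a=1 e=1 clk=1 b=1 c=1
  Δ1: clk:1→0
  (1Δ to stable)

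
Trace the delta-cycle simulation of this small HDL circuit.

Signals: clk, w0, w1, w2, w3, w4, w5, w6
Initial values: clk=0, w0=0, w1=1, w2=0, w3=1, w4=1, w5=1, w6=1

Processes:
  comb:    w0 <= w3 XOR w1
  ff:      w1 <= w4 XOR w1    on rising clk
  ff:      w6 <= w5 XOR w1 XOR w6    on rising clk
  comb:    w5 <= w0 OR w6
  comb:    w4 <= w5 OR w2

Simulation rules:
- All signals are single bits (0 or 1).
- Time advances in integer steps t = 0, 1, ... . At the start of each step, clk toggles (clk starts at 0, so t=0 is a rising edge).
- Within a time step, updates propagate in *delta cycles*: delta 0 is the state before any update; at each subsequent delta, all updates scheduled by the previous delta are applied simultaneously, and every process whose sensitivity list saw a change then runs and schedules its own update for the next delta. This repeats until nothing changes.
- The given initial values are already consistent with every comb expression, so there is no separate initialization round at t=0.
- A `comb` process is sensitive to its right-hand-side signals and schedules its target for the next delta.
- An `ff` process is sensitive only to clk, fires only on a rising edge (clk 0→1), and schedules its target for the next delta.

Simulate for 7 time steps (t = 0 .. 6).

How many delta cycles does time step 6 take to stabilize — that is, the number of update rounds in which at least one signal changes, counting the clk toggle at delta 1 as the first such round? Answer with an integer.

t=0 Δ0: w5=1 clk=0 w4=1 w1=1 w3=1 w6=1 w2=0 w0=0
  Δ1: clk:0→1
  Δ2: w1:1→0
  Δ3: w0:0→1
  (3Δ to stable)
t=1 Δ0: w5=1 clk=1 w4=1 w1=0 w3=1 w6=1 w2=0 w0=1
  Δ1: clk:1→0
  (1Δ to stable)
t=2 Δ0: w5=1 clk=0 w4=1 w1=0 w3=1 w6=1 w2=0 w0=1
  Δ1: clk:0→1
  Δ2: w1:0→1, w6:1→0
  Δ3: w0:1→0
  Δ4: w5:1→0
  Δ5: w4:1→0
  (5Δ to stable)
t=3 Δ0: w5=0 clk=1 w4=0 w1=1 w3=1 w6=0 w2=0 w0=0
  Δ1: clk:1→0
  (1Δ to stable)
t=4 Δ0: w5=0 clk=0 w4=0 w1=1 w3=1 w6=0 w2=0 w0=0
  Δ1: clk:0→1
  Δ2: w6:0→1
  Δ3: w5:0→1
  Δ4: w4:0→1
  (4Δ to stable)
t=5 Δ0: w5=1 clk=1 w4=1 w1=1 w3=1 w6=1 w2=0 w0=0
  Δ1: clk:1→0
  (1Δ to stable)
t=6 Δ0: w5=1 clk=0 w4=1 w1=1 w3=1 w6=1 w2=0 w0=0
  Δ1: clk:0→1
  Δ2: w1:1→0
  Δ3: w0:0→1
  (3Δ to stable)

3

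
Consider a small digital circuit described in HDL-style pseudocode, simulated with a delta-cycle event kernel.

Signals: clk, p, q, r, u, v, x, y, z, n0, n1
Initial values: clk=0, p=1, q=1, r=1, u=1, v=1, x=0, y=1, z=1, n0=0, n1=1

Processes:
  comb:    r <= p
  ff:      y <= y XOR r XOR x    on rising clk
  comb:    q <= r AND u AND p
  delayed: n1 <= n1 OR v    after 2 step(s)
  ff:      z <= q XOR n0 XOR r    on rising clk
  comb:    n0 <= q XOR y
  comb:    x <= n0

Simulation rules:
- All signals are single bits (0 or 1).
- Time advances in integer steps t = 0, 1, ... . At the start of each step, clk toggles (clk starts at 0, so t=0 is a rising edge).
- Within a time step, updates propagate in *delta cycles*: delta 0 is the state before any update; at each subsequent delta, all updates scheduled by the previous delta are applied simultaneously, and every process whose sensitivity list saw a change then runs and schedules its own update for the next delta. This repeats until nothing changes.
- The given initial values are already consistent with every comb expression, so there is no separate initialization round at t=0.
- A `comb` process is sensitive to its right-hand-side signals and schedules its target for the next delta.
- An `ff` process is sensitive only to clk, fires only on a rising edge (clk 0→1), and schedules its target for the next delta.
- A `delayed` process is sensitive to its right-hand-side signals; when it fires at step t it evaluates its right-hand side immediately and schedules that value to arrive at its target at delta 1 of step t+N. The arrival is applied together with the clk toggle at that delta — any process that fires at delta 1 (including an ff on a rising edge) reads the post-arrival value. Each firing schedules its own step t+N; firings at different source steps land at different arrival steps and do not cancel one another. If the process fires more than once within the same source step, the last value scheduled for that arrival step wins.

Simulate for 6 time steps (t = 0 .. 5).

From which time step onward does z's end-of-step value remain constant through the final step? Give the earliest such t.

t0.Δ0 u=1 z=1 q=1 n0=0 p=1 y=1 clk=0 x=0 n1=1 v=1 r=1
t0.Δ1 u=1 z=1 q=1 n0=0 p=1 y=1 clk=1 x=0 n1=1 v=1 r=1
t0.Δ2 u=1 z=0 q=1 n0=0 p=1 y=0 clk=1 x=0 n1=1 v=1 r=1
t0.Δ3 u=1 z=0 q=1 n0=1 p=1 y=0 clk=1 x=0 n1=1 v=1 r=1
t0.Δ4 u=1 z=0 q=1 n0=1 p=1 y=0 clk=1 x=1 n1=1 v=1 r=1
t1.Δ0 u=1 z=0 q=1 n0=1 p=1 y=0 clk=1 x=1 n1=1 v=1 r=1
t1.Δ1 u=1 z=0 q=1 n0=1 p=1 y=0 clk=0 x=1 n1=1 v=1 r=1
t2.Δ0 u=1 z=0 q=1 n0=1 p=1 y=0 clk=0 x=1 n1=1 v=1 r=1
t2.Δ1 u=1 z=0 q=1 n0=1 p=1 y=0 clk=1 x=1 n1=1 v=1 r=1
t2.Δ2 u=1 z=1 q=1 n0=1 p=1 y=0 clk=1 x=1 n1=1 v=1 r=1
t3.Δ0 u=1 z=1 q=1 n0=1 p=1 y=0 clk=1 x=1 n1=1 v=1 r=1
t3.Δ1 u=1 z=1 q=1 n0=1 p=1 y=0 clk=0 x=1 n1=1 v=1 r=1
t4.Δ0 u=1 z=1 q=1 n0=1 p=1 y=0 clk=0 x=1 n1=1 v=1 r=1
t4.Δ1 u=1 z=1 q=1 n0=1 p=1 y=0 clk=1 x=1 n1=1 v=1 r=1
t5.Δ0 u=1 z=1 q=1 n0=1 p=1 y=0 clk=1 x=1 n1=1 v=1 r=1
t5.Δ1 u=1 z=1 q=1 n0=1 p=1 y=0 clk=0 x=1 n1=1 v=1 r=1

2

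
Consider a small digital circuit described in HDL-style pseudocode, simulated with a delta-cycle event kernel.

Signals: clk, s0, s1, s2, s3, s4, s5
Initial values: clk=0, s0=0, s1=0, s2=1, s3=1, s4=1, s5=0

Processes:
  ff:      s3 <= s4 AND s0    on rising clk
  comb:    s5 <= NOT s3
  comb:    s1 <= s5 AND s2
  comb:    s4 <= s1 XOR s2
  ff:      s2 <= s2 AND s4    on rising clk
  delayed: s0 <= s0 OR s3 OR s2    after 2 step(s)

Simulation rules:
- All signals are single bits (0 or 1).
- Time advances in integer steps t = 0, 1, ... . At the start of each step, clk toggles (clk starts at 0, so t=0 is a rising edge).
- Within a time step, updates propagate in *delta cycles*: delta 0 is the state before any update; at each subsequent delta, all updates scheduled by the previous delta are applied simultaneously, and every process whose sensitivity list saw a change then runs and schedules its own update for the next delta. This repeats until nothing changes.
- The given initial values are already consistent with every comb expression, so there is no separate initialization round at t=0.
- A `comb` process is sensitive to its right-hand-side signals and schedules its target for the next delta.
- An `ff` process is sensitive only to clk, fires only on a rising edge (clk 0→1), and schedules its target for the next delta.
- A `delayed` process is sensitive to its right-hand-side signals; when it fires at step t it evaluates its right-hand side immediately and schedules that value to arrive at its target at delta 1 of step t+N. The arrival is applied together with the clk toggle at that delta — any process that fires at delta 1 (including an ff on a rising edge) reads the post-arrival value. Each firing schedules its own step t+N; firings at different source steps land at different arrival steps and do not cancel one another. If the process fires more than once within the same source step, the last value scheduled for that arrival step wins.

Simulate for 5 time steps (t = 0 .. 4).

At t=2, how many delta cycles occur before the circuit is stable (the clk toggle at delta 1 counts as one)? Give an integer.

4

t0.Δ0 s4=1 s2=1 s5=0 s0=0 clk=0 s3=1 s1=0
t0.Δ1 s4=1 s2=1 s5=0 s0=0 clk=1 s3=1 s1=0
t0.Δ2 s4=1 s2=1 s5=0 s0=0 clk=1 s3=0 s1=0
t0.Δ3 s4=1 s2=1 s5=1 s0=0 clk=1 s3=0 s1=0
t0.Δ4 s4=1 s2=1 s5=1 s0=0 clk=1 s3=0 s1=1
t0.Δ5 s4=0 s2=1 s5=1 s0=0 clk=1 s3=0 s1=1
t1.Δ0 s4=0 s2=1 s5=1 s0=0 clk=1 s3=0 s1=1
t1.Δ1 s4=0 s2=1 s5=1 s0=0 clk=0 s3=0 s1=1
t2.Δ0 s4=0 s2=1 s5=1 s0=0 clk=0 s3=0 s1=1
t2.Δ1 s4=0 s2=1 s5=1 s0=1 clk=1 s3=0 s1=1
t2.Δ2 s4=0 s2=0 s5=1 s0=1 clk=1 s3=0 s1=1
t2.Δ3 s4=1 s2=0 s5=1 s0=1 clk=1 s3=0 s1=0
t2.Δ4 s4=0 s2=0 s5=1 s0=1 clk=1 s3=0 s1=0
t3.Δ0 s4=0 s2=0 s5=1 s0=1 clk=1 s3=0 s1=0
t3.Δ1 s4=0 s2=0 s5=1 s0=1 clk=0 s3=0 s1=0
t4.Δ0 s4=0 s2=0 s5=1 s0=1 clk=0 s3=0 s1=0
t4.Δ1 s4=0 s2=0 s5=1 s0=1 clk=1 s3=0 s1=0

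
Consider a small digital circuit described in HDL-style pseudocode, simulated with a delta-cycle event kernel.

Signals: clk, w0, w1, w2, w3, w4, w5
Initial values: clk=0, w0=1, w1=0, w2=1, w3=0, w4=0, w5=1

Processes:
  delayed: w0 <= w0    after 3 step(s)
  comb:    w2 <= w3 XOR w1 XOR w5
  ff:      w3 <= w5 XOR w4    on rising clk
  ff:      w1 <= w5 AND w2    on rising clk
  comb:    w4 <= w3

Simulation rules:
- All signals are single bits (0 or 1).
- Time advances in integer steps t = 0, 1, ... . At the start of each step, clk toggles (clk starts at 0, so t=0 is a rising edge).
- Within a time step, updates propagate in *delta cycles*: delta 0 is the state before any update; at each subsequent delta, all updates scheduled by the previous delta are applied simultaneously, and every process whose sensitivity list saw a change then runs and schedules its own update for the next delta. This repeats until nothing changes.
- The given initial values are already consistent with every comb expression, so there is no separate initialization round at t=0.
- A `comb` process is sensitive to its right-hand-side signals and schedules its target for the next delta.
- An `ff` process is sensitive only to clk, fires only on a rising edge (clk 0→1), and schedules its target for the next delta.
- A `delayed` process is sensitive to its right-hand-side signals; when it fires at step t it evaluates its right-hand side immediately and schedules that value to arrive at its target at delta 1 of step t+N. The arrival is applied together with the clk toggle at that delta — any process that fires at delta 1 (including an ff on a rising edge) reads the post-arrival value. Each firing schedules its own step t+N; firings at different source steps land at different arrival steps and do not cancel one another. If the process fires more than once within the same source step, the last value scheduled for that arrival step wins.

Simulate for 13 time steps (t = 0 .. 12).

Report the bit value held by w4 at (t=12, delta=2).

0

t0.Δ0 w2=1 w1=0 w0=1 w3=0 clk=0 w5=1 w4=0
t0.Δ1 w2=1 w1=0 w0=1 w3=0 clk=1 w5=1 w4=0
t0.Δ2 w2=1 w1=1 w0=1 w3=1 clk=1 w5=1 w4=0
t0.Δ3 w2=1 w1=1 w0=1 w3=1 clk=1 w5=1 w4=1
t1.Δ0 w2=1 w1=1 w0=1 w3=1 clk=1 w5=1 w4=1
t1.Δ1 w2=1 w1=1 w0=1 w3=1 clk=0 w5=1 w4=1
t2.Δ0 w2=1 w1=1 w0=1 w3=1 clk=0 w5=1 w4=1
t2.Δ1 w2=1 w1=1 w0=1 w3=1 clk=1 w5=1 w4=1
t2.Δ2 w2=1 w1=1 w0=1 w3=0 clk=1 w5=1 w4=1
t2.Δ3 w2=0 w1=1 w0=1 w3=0 clk=1 w5=1 w4=0
t3.Δ0 w2=0 w1=1 w0=1 w3=0 clk=1 w5=1 w4=0
t3.Δ1 w2=0 w1=1 w0=1 w3=0 clk=0 w5=1 w4=0
t4.Δ0 w2=0 w1=1 w0=1 w3=0 clk=0 w5=1 w4=0
t4.Δ1 w2=0 w1=1 w0=1 w3=0 clk=1 w5=1 w4=0
t4.Δ2 w2=0 w1=0 w0=1 w3=1 clk=1 w5=1 w4=0
t4.Δ3 w2=0 w1=0 w0=1 w3=1 clk=1 w5=1 w4=1
t5.Δ0 w2=0 w1=0 w0=1 w3=1 clk=1 w5=1 w4=1
t5.Δ1 w2=0 w1=0 w0=1 w3=1 clk=0 w5=1 w4=1
t6.Δ0 w2=0 w1=0 w0=1 w3=1 clk=0 w5=1 w4=1
t6.Δ1 w2=0 w1=0 w0=1 w3=1 clk=1 w5=1 w4=1
t6.Δ2 w2=0 w1=0 w0=1 w3=0 clk=1 w5=1 w4=1
t6.Δ3 w2=1 w1=0 w0=1 w3=0 clk=1 w5=1 w4=0
t7.Δ0 w2=1 w1=0 w0=1 w3=0 clk=1 w5=1 w4=0
t7.Δ1 w2=1 w1=0 w0=1 w3=0 clk=0 w5=1 w4=0
t8.Δ0 w2=1 w1=0 w0=1 w3=0 clk=0 w5=1 w4=0
t8.Δ1 w2=1 w1=0 w0=1 w3=0 clk=1 w5=1 w4=0
t8.Δ2 w2=1 w1=1 w0=1 w3=1 clk=1 w5=1 w4=0
t8.Δ3 w2=1 w1=1 w0=1 w3=1 clk=1 w5=1 w4=1
t9.Δ0 w2=1 w1=1 w0=1 w3=1 clk=1 w5=1 w4=1
t9.Δ1 w2=1 w1=1 w0=1 w3=1 clk=0 w5=1 w4=1
t10.Δ0 w2=1 w1=1 w0=1 w3=1 clk=0 w5=1 w4=1
t10.Δ1 w2=1 w1=1 w0=1 w3=1 clk=1 w5=1 w4=1
t10.Δ2 w2=1 w1=1 w0=1 w3=0 clk=1 w5=1 w4=1
t10.Δ3 w2=0 w1=1 w0=1 w3=0 clk=1 w5=1 w4=0
t11.Δ0 w2=0 w1=1 w0=1 w3=0 clk=1 w5=1 w4=0
t11.Δ1 w2=0 w1=1 w0=1 w3=0 clk=0 w5=1 w4=0
t12.Δ0 w2=0 w1=1 w0=1 w3=0 clk=0 w5=1 w4=0
t12.Δ1 w2=0 w1=1 w0=1 w3=0 clk=1 w5=1 w4=0
t12.Δ2 w2=0 w1=0 w0=1 w3=1 clk=1 w5=1 w4=0
t12.Δ3 w2=0 w1=0 w0=1 w3=1 clk=1 w5=1 w4=1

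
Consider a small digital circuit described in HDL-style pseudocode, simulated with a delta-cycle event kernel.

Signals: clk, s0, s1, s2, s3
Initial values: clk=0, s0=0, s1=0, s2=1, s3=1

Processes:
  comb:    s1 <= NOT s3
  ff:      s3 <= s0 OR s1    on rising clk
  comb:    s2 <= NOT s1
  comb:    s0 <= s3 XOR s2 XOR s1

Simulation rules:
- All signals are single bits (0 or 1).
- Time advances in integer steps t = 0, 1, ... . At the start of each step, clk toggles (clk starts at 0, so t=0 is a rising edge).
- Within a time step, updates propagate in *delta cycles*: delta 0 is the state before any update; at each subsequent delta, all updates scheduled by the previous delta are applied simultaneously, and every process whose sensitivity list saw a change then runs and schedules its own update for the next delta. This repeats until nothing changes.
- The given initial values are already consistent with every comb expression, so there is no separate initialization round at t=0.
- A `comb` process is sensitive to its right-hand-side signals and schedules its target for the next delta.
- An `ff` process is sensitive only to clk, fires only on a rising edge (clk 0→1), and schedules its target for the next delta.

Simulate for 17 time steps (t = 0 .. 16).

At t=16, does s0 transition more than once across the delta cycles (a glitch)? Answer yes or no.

yes

[bits: s0,s3,s1,s2,clk]
t=0: Δ0=01010 Δ1=01011 Δ2=00011 Δ3=10111 Δ4=00101 Δ5=10101 | 5Δ
t=1: Δ0=10101 Δ1=10100 | 1Δ
t=2: Δ0=10100 Δ1=10101 Δ2=11101 Δ3=01001 Δ4=11011 Δ5=01011 | 5Δ
t=3: Δ0=01011 Δ1=01010 | 1Δ
t=4: Δ0=01010 Δ1=01011 Δ2=00011 Δ3=10111 Δ4=00101 Δ5=10101 | 5Δ
t=5: Δ0=10101 Δ1=10100 | 1Δ
t=6: Δ0=10100 Δ1=10101 Δ2=11101 Δ3=01001 Δ4=11011 Δ5=01011 | 5Δ
t=7: Δ0=01011 Δ1=01010 | 1Δ
t=8: Δ0=01010 Δ1=01011 Δ2=00011 Δ3=10111 Δ4=00101 Δ5=10101 | 5Δ
t=9: Δ0=10101 Δ1=10100 | 1Δ
t=10: Δ0=10100 Δ1=10101 Δ2=11101 Δ3=01001 Δ4=11011 Δ5=01011 | 5Δ
t=11: Δ0=01011 Δ1=01010 | 1Δ
t=12: Δ0=01010 Δ1=01011 Δ2=00011 Δ3=10111 Δ4=00101 Δ5=10101 | 5Δ
t=13: Δ0=10101 Δ1=10100 | 1Δ
t=14: Δ0=10100 Δ1=10101 Δ2=11101 Δ3=01001 Δ4=11011 Δ5=01011 | 5Δ
t=15: Δ0=01011 Δ1=01010 | 1Δ
t=16: Δ0=01010 Δ1=01011 Δ2=00011 Δ3=10111 Δ4=00101 Δ5=10101 | 5Δ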